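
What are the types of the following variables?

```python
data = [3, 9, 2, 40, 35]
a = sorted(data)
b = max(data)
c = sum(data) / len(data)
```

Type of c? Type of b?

int / int returns float; max of ints returns int

float, int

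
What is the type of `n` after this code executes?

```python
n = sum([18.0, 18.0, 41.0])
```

sum() of floats returns float

float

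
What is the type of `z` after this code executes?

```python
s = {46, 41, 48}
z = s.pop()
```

Popping from a set of ints returns int

int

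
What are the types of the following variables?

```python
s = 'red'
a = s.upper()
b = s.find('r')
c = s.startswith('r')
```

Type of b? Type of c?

str.find() returns int; str.startswith() returns bool

int, bool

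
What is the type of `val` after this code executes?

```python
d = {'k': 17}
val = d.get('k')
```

dict.get() returns the value (int) when key is found

int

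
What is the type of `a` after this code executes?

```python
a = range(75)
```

range() returns a range object

range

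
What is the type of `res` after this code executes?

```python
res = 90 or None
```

'or' returns first truthy value (90, int)

int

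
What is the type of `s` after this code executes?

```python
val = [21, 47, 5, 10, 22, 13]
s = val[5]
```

Indexing a list of ints returns int (val[5] = 13)

int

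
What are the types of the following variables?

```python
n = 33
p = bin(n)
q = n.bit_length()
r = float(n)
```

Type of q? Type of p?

int.bit_length() returns int; bin() returns str

int, str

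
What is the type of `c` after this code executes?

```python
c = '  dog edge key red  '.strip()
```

str.strip() returns str

str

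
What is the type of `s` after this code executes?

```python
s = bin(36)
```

bin() returns str representation

str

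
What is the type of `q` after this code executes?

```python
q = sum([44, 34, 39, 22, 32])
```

sum() of ints returns int

int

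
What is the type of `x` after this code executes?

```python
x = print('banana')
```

print() returns None

NoneType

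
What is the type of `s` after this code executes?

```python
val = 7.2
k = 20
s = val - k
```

float - int returns float (7.2 - 20 = -12.8)

float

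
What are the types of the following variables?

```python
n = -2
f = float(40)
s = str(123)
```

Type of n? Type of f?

n is int; f is float

int, float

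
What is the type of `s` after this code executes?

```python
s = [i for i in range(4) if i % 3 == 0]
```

A list comprehension [...] produces a list

list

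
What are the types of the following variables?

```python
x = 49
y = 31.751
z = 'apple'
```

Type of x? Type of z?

x is int; z is str

int, str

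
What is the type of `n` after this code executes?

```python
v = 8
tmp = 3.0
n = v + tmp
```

int + float returns float (8 + 3.0 = 11.0)

float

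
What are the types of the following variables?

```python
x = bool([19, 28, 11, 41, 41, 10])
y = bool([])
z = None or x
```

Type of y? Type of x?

bool() returns bool; bool() returns bool

bool, bool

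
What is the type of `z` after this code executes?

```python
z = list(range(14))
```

list(range(...)) returns list

list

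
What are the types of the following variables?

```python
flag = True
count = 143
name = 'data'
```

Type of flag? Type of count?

flag is bool; count is int

bool, int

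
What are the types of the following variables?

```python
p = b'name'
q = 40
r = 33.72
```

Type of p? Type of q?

p is bytes; q is int

bytes, int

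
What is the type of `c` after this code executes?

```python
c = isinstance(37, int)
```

isinstance() returns bool

bool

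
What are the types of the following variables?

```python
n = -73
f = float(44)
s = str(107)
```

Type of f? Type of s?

f is float; s is str

float, str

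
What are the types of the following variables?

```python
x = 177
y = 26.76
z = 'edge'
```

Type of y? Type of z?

y is float; z is str

float, str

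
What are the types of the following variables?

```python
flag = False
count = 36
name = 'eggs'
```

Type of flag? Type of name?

flag is bool; name is str

bool, str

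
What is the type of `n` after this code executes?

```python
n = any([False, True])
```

any() returns bool

bool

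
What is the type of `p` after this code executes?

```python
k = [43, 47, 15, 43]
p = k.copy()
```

list.copy() returns list

list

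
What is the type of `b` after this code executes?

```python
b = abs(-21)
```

abs() of int returns int

int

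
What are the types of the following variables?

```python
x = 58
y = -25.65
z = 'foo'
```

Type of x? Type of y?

x is int; y is float

int, float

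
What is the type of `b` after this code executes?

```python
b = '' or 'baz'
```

'or' returns first truthy value ('baz', which is str)

str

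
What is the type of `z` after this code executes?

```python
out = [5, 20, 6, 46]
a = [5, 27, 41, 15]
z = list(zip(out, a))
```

list(zip(...)) returns a list of tuples

list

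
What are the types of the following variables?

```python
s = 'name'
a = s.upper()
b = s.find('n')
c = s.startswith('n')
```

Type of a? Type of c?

str.upper() returns str; str.startswith() returns bool

str, bool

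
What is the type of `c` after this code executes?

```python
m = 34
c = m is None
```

'is' comparison returns bool

bool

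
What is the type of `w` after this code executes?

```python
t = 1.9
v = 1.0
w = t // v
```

float // float returns float (floor division preserves float type)

float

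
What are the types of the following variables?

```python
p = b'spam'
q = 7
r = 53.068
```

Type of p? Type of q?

p is bytes; q is int

bytes, int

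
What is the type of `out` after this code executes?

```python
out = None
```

None has type NoneType

NoneType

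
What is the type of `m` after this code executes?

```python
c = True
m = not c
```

'not' always returns bool

bool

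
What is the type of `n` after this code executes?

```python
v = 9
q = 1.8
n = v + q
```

int + float returns float (9 + 1.8 = 10.8)

float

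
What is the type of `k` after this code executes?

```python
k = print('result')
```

print() returns None

NoneType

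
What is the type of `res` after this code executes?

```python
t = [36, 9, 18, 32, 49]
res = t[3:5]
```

Slicing a list always returns a list

list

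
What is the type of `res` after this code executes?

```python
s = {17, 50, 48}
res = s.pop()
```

Popping from a set of ints returns int

int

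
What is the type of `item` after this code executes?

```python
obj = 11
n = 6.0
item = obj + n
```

int + float returns float (11 + 6.0 = 17.0)

float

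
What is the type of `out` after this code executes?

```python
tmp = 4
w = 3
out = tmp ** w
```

int ** positive int returns int (4 ** 3 = 64)

int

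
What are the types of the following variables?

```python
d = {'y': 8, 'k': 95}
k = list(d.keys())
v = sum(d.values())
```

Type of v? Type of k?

sum of int values returns int; list(...) returns list

int, list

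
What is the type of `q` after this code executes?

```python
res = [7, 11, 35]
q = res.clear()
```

list.clear() returns None

NoneType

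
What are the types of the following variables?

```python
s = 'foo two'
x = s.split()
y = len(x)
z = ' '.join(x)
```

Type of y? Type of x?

len() returns int; str.split() returns list

int, list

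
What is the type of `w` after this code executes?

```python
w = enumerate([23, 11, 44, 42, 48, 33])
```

enumerate() returns an enumerate iterator object

enumerate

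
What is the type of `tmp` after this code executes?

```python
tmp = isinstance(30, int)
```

isinstance() returns bool

bool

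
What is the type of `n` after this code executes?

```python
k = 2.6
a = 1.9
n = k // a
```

float // float returns float (floor division preserves float type)

float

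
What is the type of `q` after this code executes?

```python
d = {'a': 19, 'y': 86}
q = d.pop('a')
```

dict.pop() returns the value (int)

int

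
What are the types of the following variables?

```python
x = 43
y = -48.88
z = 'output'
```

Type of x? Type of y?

x is int; y is float

int, float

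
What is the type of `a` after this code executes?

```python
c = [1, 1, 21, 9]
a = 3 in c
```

'in' operator returns bool

bool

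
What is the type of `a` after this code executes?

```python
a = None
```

None has type NoneType

NoneType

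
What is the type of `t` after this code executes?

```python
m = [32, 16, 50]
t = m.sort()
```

list.sort() returns None (sorts in place)

NoneType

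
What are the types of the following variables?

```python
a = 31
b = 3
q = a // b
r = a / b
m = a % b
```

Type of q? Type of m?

int // int returns int; int % int returns int

int, int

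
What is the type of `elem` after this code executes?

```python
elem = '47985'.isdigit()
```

str.isdigit() returns bool

bool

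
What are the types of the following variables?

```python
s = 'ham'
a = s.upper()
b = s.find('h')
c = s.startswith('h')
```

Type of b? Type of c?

str.find() returns int; str.startswith() returns bool

int, bool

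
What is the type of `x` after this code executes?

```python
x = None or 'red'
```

'or' with None returns the other value ('red', str)

str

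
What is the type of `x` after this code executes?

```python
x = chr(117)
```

chr() returns str (single character)

str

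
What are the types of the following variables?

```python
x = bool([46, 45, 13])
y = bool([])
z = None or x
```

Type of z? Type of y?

None or <bool> returns the bool; bool() returns bool

bool, bool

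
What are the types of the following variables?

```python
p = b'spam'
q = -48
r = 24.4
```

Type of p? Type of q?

p is bytes; q is int

bytes, int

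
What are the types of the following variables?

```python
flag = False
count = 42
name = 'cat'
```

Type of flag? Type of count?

flag is bool; count is int

bool, int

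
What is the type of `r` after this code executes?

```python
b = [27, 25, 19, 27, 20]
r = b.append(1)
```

list.append() returns None (mutates in place)

NoneType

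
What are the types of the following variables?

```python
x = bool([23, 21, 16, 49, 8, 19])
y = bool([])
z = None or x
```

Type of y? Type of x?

bool() returns bool; bool() returns bool

bool, bool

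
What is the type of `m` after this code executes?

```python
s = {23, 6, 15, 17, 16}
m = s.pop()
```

Popping from a set of ints returns int

int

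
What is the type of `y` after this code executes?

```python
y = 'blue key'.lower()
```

str.lower() returns str

str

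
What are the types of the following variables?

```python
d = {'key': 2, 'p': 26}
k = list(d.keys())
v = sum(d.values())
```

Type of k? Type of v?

list(...) returns list; sum of int values returns int

list, int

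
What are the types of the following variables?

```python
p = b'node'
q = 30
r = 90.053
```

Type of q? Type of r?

q is int; r is float

int, float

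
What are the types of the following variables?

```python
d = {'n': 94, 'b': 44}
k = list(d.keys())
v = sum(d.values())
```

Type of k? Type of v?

list(...) returns list; sum of int values returns int

list, int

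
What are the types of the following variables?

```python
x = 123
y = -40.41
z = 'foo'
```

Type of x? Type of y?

x is int; y is float

int, float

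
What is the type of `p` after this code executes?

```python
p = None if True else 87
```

Ternary: condition is True, if branch (None) taken → NoneType

NoneType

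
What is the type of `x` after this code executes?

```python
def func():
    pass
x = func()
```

A function with no return statement returns None

NoneType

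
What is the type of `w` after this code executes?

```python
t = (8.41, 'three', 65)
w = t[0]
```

Index 0 of tuple is 8.41 which is float

float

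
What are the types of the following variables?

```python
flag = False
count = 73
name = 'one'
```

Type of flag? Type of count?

flag is bool; count is int

bool, int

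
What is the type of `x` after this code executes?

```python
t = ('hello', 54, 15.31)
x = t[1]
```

Index 1 of tuple is 54 which is int

int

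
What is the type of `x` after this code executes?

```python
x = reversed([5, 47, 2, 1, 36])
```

reversed() on a list returns a list_reverseiterator

list_reverseiterator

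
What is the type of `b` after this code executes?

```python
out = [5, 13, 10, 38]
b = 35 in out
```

'in' operator returns bool

bool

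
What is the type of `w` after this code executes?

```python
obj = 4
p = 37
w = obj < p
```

Comparison operators return bool

bool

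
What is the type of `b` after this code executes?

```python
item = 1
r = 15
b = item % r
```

int % int returns int (1 % 15 = 1)

int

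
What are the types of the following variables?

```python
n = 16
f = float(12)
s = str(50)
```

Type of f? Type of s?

f is float; s is str

float, str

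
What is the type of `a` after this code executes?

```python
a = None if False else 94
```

Ternary: condition is False, else branch (94) taken → int

int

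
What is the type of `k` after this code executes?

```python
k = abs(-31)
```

abs() of int returns int

int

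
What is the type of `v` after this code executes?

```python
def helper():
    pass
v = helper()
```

A function with no return statement returns None

NoneType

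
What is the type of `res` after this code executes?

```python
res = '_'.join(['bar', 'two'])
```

str.join() returns str

str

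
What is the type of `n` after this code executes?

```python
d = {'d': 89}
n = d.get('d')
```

dict.get() returns the value (int) when key is found

int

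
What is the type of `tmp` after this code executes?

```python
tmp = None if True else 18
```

Ternary: condition is True, if branch (None) taken → NoneType

NoneType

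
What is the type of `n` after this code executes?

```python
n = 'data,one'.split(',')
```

str.split() returns list

list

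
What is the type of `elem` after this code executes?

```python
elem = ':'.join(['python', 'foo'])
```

str.join() returns str

str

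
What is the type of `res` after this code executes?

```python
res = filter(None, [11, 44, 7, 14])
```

filter() returns a filter iterator object

filter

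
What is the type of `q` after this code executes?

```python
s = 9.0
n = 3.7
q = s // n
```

float // float returns float (floor division preserves float type)

float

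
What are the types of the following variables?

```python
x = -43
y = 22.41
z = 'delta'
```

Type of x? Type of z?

x is int; z is str

int, str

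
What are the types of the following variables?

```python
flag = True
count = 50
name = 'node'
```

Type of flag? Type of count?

flag is bool; count is int

bool, int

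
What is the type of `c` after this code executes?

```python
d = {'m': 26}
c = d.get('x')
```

dict.get() returns None when key 'x' is not found and no default given

NoneType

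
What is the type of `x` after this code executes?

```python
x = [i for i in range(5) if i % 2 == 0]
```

A list comprehension [...] produces a list

list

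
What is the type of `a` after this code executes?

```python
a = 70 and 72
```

'and' returns the last value when all truthy (72, which is int)

int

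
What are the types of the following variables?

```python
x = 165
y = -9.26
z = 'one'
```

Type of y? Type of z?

y is float; z is str

float, str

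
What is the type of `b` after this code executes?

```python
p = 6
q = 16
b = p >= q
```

Comparison operators return bool

bool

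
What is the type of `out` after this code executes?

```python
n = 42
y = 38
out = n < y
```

Comparison operators return bool

bool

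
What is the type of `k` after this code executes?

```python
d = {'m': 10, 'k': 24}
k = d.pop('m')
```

dict.pop() returns the value (int)

int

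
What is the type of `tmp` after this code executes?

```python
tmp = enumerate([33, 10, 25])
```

enumerate() returns an enumerate iterator object

enumerate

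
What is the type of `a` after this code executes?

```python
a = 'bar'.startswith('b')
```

str.startswith() returns bool

bool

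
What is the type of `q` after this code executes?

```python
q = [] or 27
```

'or' returns first truthy value (27, which is int)

int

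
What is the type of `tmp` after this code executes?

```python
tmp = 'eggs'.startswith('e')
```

str.startswith() returns bool

bool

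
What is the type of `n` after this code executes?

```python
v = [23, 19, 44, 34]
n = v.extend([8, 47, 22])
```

list.extend() returns None

NoneType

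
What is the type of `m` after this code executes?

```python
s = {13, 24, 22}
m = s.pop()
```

Popping from a set of ints returns int

int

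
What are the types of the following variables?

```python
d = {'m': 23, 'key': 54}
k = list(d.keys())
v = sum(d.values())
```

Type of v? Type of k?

sum of int values returns int; list(...) returns list

int, list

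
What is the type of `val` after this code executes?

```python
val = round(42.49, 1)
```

round() with ndigits arg returns float

float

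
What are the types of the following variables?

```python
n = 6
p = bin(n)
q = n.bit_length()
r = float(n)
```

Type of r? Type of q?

float() returns float; int.bit_length() returns int

float, int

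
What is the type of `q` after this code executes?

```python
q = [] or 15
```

'or' returns first truthy value (15, which is int)

int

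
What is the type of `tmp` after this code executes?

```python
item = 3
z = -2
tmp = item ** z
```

int ** negative int returns float

float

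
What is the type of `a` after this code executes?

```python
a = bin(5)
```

bin() returns str representation

str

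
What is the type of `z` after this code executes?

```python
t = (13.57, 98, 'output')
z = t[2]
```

Index 2 of tuple is 'output' which is str

str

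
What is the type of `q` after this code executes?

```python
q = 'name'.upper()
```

str.upper() returns str

str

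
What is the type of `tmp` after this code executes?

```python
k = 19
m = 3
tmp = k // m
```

int // int returns int (19 // 3 = 6)

int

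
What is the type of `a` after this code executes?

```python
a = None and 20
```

'and' returns first falsy value (None)

NoneType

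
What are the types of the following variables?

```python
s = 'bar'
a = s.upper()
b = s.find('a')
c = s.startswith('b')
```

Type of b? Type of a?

str.find() returns int; str.upper() returns str

int, str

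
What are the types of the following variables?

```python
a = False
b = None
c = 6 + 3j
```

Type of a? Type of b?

a is bool; b is NoneType

bool, NoneType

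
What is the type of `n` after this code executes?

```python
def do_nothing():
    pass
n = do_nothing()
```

A function with no return statement returns None

NoneType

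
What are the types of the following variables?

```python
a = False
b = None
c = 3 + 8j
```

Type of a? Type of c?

a is bool; c is complex

bool, complex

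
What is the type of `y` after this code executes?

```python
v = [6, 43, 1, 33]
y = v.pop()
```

list.pop() returns the popped element (int here)

int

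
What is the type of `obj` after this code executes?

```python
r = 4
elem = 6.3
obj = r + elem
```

int + float returns float (4 + 6.3 = 10.3)

float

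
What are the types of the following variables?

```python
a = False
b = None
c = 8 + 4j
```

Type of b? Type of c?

b is NoneType; c is complex

NoneType, complex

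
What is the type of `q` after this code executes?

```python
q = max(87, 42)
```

max() of ints returns int

int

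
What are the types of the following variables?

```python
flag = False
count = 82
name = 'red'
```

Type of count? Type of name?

count is int; name is str

int, str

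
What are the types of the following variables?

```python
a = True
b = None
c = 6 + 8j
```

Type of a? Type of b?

a is bool; b is NoneType

bool, NoneType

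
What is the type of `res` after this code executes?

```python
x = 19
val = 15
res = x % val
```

int % int returns int (19 % 15 = 4)

int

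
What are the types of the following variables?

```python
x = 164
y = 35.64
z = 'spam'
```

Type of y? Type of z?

y is float; z is str

float, str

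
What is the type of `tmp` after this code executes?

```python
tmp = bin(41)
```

bin() returns str representation

str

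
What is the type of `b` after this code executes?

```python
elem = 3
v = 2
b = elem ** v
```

int ** positive int returns int (3 ** 2 = 9)

int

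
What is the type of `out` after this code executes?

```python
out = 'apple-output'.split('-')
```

str.split() returns list

list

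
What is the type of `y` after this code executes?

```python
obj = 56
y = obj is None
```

'is' comparison returns bool

bool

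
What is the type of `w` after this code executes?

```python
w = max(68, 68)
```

max() of ints returns int

int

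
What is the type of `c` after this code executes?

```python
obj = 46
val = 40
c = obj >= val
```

Comparison operators return bool

bool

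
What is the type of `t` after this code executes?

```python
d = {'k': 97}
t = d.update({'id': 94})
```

dict.update() returns None

NoneType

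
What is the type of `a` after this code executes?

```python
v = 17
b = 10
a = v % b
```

int % int returns int (17 % 10 = 7)

int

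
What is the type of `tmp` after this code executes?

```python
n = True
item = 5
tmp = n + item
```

bool + int returns int (True is 1, so 1 + 5 = 6)

int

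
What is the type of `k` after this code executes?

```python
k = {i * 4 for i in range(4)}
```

A set comprehension {expr for x in iterable} produces a set

set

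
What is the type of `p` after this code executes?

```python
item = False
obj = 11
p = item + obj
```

bool + int returns int (False is 0, so 0 + 11 = 11)

int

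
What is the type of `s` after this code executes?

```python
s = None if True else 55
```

Ternary: condition is True, if branch (None) taken → NoneType

NoneType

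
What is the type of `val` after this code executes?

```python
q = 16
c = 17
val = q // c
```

int // int returns int (16 // 17 = 0)

int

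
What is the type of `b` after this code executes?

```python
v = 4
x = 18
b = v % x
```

int % int returns int (4 % 18 = 4)

int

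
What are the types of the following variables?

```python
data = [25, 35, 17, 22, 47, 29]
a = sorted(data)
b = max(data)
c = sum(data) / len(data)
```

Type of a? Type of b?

sorted() returns list; max of ints returns int

list, int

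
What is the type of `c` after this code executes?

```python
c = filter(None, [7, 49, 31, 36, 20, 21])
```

filter() returns a filter iterator object

filter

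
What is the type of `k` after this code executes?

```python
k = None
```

None has type NoneType

NoneType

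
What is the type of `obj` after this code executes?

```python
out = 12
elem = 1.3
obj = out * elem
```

int * float returns float (12 * 1.3 = 15.6)

float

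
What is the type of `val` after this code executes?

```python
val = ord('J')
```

ord() returns int (Unicode code point)

int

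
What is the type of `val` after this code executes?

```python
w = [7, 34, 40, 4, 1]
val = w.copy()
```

list.copy() returns list

list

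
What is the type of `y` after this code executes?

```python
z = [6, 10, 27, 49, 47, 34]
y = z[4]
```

Indexing a list of ints returns int (z[4] = 47)

int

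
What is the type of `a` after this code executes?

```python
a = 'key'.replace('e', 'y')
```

str.replace() returns str

str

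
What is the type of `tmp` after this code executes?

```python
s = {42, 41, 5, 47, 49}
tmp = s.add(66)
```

set.add() returns None (mutates in place)

NoneType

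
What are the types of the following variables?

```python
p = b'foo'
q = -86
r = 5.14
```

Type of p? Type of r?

p is bytes; r is float

bytes, float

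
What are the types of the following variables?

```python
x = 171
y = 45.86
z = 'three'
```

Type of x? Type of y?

x is int; y is float

int, float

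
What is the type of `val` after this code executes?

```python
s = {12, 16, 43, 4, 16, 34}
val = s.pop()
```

Popping from a set of ints returns int

int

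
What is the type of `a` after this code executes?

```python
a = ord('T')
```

ord() returns int (Unicode code point)

int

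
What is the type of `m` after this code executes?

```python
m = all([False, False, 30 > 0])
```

all() returns bool

bool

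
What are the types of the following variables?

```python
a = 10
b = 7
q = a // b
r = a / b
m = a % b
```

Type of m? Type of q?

int % int returns int; int // int returns int

int, int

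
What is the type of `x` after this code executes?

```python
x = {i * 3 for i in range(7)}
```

A set comprehension {expr for x in iterable} produces a set

set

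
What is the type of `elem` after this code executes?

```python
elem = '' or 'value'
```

'or' returns first truthy value ('value', which is str)

str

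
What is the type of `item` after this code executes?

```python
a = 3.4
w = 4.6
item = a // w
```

float // float returns float (floor division preserves float type)

float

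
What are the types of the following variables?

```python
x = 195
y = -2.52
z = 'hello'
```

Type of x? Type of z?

x is int; z is str

int, str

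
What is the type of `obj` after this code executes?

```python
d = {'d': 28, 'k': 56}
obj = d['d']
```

Accessing dict[str, int] with key 'd' returns int value 28

int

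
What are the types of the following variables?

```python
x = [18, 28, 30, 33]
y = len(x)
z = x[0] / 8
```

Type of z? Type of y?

int / int returns float; len() returns int

float, int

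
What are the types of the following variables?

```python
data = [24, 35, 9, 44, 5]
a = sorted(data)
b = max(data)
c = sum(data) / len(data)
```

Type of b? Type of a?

max of ints returns int; sorted() returns list

int, list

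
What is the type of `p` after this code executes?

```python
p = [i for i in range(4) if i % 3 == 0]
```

A list comprehension [...] produces a list

list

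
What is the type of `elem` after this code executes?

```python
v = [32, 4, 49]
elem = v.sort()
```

list.sort() returns None (sorts in place)

NoneType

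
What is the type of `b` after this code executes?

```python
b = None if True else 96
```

Ternary: condition is True, if branch (None) taken → NoneType

NoneType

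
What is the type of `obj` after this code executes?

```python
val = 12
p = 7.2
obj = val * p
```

int * float returns float (12 * 7.2 = 86.4)

float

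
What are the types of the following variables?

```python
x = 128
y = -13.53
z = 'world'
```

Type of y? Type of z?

y is float; z is str

float, str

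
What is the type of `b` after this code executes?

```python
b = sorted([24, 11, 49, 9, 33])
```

sorted() always returns list

list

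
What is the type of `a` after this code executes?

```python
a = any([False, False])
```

any() returns bool

bool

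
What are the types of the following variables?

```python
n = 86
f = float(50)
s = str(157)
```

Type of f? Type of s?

f is float; s is str

float, str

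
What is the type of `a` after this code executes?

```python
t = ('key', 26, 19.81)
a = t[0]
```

Index 0 of tuple is 'key' which is str

str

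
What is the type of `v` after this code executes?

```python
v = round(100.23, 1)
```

round() with ndigits arg returns float

float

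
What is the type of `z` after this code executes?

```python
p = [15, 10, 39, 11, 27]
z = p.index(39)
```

list.index() returns int

int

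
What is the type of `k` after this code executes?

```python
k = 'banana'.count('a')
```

str.count() returns int

int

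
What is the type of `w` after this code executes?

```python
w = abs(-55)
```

abs() of int returns int

int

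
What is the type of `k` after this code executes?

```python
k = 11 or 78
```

'or' returns the first truthy value (11, which is int)

int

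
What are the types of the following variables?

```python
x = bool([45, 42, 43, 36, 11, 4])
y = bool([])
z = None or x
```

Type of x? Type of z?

bool() returns bool; None or <bool> returns the bool

bool, bool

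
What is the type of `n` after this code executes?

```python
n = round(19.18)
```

round() with no ndigits arg returns int

int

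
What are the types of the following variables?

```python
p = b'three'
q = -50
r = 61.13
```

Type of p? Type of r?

p is bytes; r is float

bytes, float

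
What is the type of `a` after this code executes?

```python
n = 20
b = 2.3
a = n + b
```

int + float returns float (20 + 2.3 = 22.3)

float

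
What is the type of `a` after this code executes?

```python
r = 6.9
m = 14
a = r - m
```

float - int returns float (6.9 - 14 = -7.1)

float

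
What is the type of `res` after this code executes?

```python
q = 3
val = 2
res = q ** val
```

int ** positive int returns int (3 ** 2 = 9)

int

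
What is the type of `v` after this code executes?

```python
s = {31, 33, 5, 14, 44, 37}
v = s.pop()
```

Popping from a set of ints returns int

int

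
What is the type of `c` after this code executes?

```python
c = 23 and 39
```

'and' returns the last value when all truthy (39, which is int)

int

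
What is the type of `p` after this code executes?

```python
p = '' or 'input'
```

'or' returns first truthy value ('input', which is str)

str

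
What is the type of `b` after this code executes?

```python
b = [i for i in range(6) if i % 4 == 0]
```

A list comprehension [...] produces a list

list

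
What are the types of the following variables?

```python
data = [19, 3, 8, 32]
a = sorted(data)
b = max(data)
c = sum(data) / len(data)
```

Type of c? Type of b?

int / int returns float; max of ints returns int

float, int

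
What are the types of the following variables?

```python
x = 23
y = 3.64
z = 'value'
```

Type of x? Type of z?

x is int; z is str

int, str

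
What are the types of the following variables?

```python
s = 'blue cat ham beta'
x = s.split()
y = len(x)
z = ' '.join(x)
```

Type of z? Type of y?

str.join() returns str; len() returns int

str, int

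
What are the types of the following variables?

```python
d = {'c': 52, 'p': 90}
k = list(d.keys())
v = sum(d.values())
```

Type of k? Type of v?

list(...) returns list; sum of int values returns int

list, int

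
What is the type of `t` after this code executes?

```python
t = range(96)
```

range() returns a range object

range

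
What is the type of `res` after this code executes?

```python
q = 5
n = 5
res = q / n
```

int / int always returns float in Python 3 (5 / 5 = 1)

float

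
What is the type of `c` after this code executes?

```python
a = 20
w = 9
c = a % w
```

int % int returns int (20 % 9 = 2)

int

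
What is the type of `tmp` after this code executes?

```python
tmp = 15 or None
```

'or' returns first truthy value (15, int)

int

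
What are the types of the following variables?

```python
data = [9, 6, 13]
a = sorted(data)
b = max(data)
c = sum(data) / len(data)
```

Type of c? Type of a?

int / int returns float; sorted() returns list

float, list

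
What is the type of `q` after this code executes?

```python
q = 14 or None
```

'or' returns first truthy value (14, int)

int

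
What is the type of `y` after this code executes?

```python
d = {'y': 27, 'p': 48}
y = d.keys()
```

.keys() returns a dict_keys view object

dict_keys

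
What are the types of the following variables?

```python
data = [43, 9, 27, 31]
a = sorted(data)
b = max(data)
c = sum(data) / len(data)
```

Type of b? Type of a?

max of ints returns int; sorted() returns list

int, list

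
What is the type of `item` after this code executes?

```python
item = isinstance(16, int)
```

isinstance() returns bool

bool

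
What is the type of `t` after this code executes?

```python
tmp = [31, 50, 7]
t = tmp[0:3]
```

Slicing a list always returns a list

list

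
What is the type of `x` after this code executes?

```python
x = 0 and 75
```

'and' returns the first falsy value (0, which is int)

int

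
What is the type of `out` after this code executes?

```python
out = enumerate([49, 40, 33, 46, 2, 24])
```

enumerate() returns an enumerate iterator object

enumerate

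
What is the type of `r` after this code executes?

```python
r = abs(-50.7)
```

abs() of float returns float

float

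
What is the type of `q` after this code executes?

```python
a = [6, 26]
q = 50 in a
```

'in' operator returns bool

bool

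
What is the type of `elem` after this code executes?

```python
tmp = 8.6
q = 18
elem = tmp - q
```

float - int returns float (8.6 - 18 = -9.4)

float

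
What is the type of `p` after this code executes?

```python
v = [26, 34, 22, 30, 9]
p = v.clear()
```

list.clear() returns None

NoneType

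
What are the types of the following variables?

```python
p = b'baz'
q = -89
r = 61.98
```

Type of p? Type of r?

p is bytes; r is float

bytes, float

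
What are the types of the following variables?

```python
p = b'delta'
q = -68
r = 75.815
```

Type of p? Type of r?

p is bytes; r is float

bytes, float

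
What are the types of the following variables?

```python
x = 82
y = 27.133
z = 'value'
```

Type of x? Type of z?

x is int; z is str

int, str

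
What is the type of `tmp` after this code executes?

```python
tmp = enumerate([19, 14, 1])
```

enumerate() returns an enumerate iterator object

enumerate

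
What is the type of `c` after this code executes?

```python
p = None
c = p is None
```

'is' comparison returns bool

bool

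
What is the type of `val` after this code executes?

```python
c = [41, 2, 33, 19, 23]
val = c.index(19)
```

list.index() returns int

int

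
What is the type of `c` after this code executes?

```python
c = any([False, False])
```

any() returns bool

bool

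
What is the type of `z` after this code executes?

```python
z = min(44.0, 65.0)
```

min() of floats returns float

float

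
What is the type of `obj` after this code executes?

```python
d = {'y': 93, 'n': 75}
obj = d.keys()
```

.keys() returns a dict_keys view object

dict_keys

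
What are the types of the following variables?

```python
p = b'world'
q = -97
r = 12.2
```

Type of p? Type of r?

p is bytes; r is float

bytes, float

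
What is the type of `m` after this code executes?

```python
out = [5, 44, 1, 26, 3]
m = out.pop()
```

list.pop() returns the popped element (int here)

int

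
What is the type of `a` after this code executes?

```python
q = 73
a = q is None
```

'is' comparison returns bool

bool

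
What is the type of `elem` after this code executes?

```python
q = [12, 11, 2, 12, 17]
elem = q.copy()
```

list.copy() returns list

list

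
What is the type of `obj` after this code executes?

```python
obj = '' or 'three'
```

'or' returns first truthy value ('three', which is str)

str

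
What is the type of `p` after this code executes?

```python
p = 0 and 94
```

'and' returns the first falsy value (0, which is int)

int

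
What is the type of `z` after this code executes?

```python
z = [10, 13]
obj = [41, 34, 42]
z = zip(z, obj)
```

zip() returns a zip iterator object

zip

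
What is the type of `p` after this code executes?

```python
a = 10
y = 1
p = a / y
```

int / int always returns float in Python 3 (10 / 1 = 10)

float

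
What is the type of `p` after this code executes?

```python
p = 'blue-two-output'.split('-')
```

str.split() returns list

list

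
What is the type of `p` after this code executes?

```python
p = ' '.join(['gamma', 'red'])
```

str.join() returns str

str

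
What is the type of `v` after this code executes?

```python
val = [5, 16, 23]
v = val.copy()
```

list.copy() returns list

list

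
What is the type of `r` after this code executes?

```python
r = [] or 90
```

'or' returns first truthy value (90, which is int)

int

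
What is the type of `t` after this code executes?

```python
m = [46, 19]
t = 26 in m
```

'in' operator returns bool

bool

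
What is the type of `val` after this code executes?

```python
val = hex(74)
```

hex() returns str representation

str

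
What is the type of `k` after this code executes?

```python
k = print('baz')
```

print() returns None

NoneType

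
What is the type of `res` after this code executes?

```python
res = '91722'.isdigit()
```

str.isdigit() returns bool

bool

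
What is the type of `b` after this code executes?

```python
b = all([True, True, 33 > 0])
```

all() returns bool

bool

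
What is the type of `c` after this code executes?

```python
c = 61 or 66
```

'or' returns the first truthy value (61, which is int)

int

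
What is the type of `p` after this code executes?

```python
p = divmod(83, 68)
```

divmod() returns a tuple (quotient, remainder)

tuple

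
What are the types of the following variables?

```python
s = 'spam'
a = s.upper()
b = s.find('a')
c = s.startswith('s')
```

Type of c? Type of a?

str.startswith() returns bool; str.upper() returns str

bool, str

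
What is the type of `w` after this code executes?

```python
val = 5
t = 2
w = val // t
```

int // int returns int (5 // 2 = 2)

int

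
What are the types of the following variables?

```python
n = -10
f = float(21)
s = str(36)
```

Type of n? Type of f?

n is int; f is float

int, float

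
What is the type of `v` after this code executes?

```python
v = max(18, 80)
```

max() of ints returns int

int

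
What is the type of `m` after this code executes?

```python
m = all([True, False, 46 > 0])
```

all() returns bool

bool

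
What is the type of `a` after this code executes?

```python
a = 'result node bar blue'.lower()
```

str.lower() returns str

str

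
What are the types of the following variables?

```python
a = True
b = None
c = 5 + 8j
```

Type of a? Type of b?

a is bool; b is NoneType

bool, NoneType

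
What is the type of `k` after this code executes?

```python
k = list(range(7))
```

list(range(...)) returns list

list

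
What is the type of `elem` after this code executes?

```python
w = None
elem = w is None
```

'is' comparison returns bool

bool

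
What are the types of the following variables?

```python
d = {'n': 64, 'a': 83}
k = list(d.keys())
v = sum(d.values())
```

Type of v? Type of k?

sum of int values returns int; list(...) returns list

int, list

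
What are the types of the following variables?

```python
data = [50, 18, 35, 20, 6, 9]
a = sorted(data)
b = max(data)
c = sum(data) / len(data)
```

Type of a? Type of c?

sorted() returns list; int / int returns float

list, float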